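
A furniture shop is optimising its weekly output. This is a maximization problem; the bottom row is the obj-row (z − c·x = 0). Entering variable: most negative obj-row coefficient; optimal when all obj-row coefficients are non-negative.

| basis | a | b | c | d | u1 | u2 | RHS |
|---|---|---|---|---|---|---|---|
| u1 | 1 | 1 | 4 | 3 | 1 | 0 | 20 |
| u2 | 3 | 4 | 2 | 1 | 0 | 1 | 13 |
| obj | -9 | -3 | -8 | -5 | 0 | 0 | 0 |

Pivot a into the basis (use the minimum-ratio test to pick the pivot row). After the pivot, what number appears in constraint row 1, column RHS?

Ratio test on column a — row 1: 20/1 = 20; row 2: 13/3 = 13/3. Minimum is 13/3 at row 2 (u2 leaves); pivot element 3.
Divide row 2 by 3; eliminate column a from the other rows.
Row 1 update in column RHS: 20 − 1·(13/3) = 47/3.

47/3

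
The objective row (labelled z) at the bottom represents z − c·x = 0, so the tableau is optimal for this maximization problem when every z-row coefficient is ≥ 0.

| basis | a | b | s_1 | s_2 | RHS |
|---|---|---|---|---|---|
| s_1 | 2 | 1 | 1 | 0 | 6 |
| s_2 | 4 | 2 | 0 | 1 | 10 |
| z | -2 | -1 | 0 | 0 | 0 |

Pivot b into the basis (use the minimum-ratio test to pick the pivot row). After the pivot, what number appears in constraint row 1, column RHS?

Ratio test on column b — row 1: 6/1 = 6; row 2: 10/2 = 5. Minimum is 5 at row 2 (s_2 leaves); pivot element 2.
Divide row 2 by 2; eliminate column b from the other rows.
Row 1 update in column RHS: 6 − 1·5 = 1.

1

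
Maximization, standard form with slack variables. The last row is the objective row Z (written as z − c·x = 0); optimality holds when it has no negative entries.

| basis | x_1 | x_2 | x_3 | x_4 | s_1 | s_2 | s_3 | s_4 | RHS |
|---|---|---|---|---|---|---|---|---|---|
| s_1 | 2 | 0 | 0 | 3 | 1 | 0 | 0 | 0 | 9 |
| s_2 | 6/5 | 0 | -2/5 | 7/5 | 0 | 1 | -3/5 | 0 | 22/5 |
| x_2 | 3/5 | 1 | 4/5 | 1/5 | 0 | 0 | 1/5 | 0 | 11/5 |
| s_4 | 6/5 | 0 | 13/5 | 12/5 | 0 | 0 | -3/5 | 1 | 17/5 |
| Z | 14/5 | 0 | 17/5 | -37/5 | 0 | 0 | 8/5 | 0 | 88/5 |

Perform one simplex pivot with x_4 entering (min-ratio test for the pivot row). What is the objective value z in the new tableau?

337/12

Ratio test on column x_4 — row 1: 9/3 = 3; row 2: (22/5)/(7/5) = 22/7; row 3: (11/5)/(1/5) = 11; row 4: (17/5)/(12/5) = 17/12. Minimum is 17/12 at row 4 (s_4 leaves); pivot element 12/5.
Pivot on row 4; the Z-row RHS becomes 88/5 − (-37/5)·(17/12) = 337/12.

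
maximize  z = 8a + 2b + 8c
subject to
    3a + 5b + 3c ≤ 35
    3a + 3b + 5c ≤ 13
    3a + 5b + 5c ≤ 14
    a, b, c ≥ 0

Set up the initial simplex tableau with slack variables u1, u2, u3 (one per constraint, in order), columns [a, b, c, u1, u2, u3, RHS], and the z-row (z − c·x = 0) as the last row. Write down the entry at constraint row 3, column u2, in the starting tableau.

0

Slack u2 belongs to constraint 2; its column is the unit vector e_2, so the entry in row 3 is 0.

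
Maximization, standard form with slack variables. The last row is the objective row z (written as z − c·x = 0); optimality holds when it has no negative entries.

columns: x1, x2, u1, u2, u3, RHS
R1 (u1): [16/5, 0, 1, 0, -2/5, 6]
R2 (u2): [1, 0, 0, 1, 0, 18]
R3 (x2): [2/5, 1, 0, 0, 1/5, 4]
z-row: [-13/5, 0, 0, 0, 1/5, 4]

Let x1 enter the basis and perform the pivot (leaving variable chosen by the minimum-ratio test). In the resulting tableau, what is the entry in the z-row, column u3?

Ratio test on column x1 — row 1: 6/(16/5) = 15/8; row 2: 18/1 = 18; row 3: 4/(2/5) = 10. Minimum is 15/8 at row 1 (u1 leaves); pivot element 16/5.
Divide row 1 by 16/5; eliminate column x1 from the other rows.
z-row update in column u3: 1/5 − (-13/5)·(-1/8) = -1/8.

-1/8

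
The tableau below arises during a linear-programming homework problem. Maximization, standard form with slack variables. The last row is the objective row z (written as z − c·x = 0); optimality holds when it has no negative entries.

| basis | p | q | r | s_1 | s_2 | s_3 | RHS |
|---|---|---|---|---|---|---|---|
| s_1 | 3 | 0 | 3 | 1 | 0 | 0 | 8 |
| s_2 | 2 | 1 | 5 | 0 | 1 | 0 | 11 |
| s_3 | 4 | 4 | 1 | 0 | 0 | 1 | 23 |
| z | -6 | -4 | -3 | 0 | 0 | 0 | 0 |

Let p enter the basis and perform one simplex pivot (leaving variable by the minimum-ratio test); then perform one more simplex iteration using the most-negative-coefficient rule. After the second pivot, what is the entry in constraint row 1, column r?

1

Ratio test on column p — row 1: 8/3 = 8/3; row 2: 11/2 = 11/2; row 3: 23/4 = 23/4. Minimum is 8/3 at row 1 (s_1 leaves); pivot element 3.
Divide row 1 by 3; eliminate column p from the other rows.
Second iteration: most negative z-row entry is -4 in column q, so q enters.
Ratio test on column q — row 1: entry 0 ≤ 0; row 2: (17/3)/1 = 17/3; row 3: (37/3)/4 = 37/12. Minimum is 37/12 at row 3 (s_3 leaves); pivot element 4.
Divide row 3 by 4; eliminate column q from the other rows.
After both pivots, the entry at constraint row 1, column r is 1.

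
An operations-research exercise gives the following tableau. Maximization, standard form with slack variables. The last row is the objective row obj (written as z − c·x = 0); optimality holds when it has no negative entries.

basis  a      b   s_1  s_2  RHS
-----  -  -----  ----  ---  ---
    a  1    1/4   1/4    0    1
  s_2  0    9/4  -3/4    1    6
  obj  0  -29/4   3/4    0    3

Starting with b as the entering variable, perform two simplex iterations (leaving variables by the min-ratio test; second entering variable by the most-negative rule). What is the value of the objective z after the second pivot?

24

Ratio test on column b — row 1: 1/(1/4) = 4; row 2: 6/(9/4) = 8/3. Minimum is 8/3 at row 2 (s_2 leaves); pivot element 9/4.
Pivot on row 2; the obj-row RHS becomes 3 − (-29/4)·(8/3) = 67/3.
Next entering variable (most negative obj-row entry -5/3): s_1.
Ratio test on column s_1 — row 1: (1/3)/(1/3) = 1; row 2: entry -1/3 ≤ 0. Minimum is 1 at row 1 (a leaves); pivot element 1/3.
After the second pivot the obj-row RHS is 67/3 − (-5/3)·1 = 24.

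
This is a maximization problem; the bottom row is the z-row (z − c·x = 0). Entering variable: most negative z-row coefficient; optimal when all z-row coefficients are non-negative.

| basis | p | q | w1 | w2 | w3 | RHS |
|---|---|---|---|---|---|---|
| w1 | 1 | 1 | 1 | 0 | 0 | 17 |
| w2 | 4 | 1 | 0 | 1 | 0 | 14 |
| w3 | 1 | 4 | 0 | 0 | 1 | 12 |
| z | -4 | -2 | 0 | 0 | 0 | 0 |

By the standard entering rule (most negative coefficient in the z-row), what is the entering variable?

Negative z-row entries: p: -4, q: -2.
The most negative is -4 in column p, so p enters.

p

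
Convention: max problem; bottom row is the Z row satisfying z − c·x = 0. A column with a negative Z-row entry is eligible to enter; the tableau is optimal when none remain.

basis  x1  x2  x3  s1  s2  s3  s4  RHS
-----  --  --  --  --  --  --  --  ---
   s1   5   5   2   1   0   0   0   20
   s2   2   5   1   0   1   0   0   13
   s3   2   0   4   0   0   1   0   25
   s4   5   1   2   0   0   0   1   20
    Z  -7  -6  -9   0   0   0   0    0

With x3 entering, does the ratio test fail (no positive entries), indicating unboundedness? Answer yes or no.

no

Column x3 has positive entries in row(s) 1, 2, 3, 4, so the ratio test bounds it — not unbounded.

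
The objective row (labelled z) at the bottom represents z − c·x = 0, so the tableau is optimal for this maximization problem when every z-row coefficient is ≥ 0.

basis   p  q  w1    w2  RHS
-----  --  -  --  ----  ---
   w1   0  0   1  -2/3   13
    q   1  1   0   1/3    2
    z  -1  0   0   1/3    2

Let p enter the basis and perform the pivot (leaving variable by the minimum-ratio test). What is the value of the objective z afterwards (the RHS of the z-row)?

4

Ratio test on column p — row 1: entry 0 ≤ 0; row 2: 2/1 = 2. Minimum is 2 at row 2 (q leaves); pivot element 1.
Pivot on row 2; the z-row RHS becomes 2 − (-1)·2 = 4.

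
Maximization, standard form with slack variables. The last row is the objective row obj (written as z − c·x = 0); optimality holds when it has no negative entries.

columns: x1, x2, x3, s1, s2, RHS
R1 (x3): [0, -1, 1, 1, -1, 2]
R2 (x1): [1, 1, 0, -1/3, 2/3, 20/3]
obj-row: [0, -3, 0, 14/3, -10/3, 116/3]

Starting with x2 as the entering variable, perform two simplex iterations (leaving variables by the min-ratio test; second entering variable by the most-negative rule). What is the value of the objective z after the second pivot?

Ratio test on column x2 — row 1: entry -1 ≤ 0; row 2: (20/3)/1 = 20/3. Minimum is 20/3 at row 2 (x1 leaves); pivot element 1.
Pivot on row 2; the obj-row RHS becomes 116/3 − (-3)·(20/3) = 176/3.
Next entering variable (most negative obj-row entry -4/3): s2.
Ratio test on column s2 — row 1: entry -1/3 ≤ 0; row 2: (20/3)/(2/3) = 10. Minimum is 10 at row 2 (x2 leaves); pivot element 2/3.
After the second pivot the obj-row RHS is 176/3 − (-4/3)·10 = 72.

72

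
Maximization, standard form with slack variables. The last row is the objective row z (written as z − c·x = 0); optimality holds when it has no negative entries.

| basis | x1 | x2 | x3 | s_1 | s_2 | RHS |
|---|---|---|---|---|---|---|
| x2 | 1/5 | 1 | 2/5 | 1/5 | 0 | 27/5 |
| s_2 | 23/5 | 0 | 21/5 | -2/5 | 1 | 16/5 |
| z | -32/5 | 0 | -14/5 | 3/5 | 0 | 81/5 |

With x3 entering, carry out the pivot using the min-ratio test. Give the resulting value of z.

Ratio test on column x3 — row 1: (27/5)/(2/5) = 27/2; row 2: (16/5)/(21/5) = 16/21. Minimum is 16/21 at row 2 (s_2 leaves); pivot element 21/5.
Pivot on row 2; the z-row RHS becomes 81/5 − (-14/5)·(16/21) = 55/3.

55/3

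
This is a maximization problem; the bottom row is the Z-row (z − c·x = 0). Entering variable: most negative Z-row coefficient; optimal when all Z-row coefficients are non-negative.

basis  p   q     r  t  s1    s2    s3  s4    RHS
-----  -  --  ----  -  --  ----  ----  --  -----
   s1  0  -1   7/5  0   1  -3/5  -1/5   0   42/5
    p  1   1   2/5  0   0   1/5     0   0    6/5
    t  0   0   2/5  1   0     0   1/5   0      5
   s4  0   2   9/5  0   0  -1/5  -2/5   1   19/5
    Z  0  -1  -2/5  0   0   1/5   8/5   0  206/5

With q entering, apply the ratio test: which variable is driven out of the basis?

Column q entries and ratios — s1: -1 ≤ 0, skip; p: (6/5)/1 = 6/5; t: 0 ≤ 0, skip; s4: (19/5)/2 = 19/10.
Smallest ratio is 6/5 in the row of p, so p leaves.

p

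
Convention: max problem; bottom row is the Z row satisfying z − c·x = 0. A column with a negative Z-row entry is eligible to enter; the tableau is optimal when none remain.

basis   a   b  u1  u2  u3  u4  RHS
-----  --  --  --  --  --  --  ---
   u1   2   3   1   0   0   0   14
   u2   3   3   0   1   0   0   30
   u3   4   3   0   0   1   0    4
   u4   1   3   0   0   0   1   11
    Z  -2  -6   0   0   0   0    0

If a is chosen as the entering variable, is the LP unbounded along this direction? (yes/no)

Column a has positive entries in row(s) 1, 2, 3, 4, so the ratio test bounds it — not unbounded.

no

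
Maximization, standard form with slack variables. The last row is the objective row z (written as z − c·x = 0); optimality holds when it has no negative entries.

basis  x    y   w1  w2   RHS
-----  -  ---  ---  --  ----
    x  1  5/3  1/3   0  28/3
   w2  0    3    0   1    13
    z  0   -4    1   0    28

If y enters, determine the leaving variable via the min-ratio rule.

Column y entries and ratios — x: (28/3)/(5/3) = 28/5; w2: 13/3 = 13/3.
Smallest ratio is 13/3 in the row of w2, so w2 leaves.

w2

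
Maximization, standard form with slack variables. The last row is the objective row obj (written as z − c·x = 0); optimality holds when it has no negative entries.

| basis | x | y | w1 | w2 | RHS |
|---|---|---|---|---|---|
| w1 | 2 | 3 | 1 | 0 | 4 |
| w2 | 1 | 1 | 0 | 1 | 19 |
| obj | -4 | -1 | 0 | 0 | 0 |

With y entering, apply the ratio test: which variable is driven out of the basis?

Column y entries and ratios — w1: 4/3 = 4/3; w2: 19/1 = 19.
Smallest ratio is 4/3 in the row of w1, so w1 leaves.

w1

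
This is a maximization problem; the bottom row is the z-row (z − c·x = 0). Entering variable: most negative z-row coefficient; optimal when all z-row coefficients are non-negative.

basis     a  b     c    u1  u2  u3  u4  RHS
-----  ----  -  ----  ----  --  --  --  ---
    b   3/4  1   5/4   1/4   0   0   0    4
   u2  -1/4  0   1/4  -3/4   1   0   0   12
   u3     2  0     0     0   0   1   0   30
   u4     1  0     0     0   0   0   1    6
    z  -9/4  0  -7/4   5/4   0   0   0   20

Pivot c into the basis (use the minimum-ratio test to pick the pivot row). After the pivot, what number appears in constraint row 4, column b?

0

Ratio test on column c — row 1: 4/(5/4) = 16/5; row 2: 12/(1/4) = 48; row 3: entry 0 ≤ 0; row 4: entry 0 ≤ 0. Minimum is 16/5 at row 1 (b leaves); pivot element 5/4.
Divide row 1 by 5/4; eliminate column c from the other rows.
Row 4 update in column b: 0 − 0·(4/5) = 0.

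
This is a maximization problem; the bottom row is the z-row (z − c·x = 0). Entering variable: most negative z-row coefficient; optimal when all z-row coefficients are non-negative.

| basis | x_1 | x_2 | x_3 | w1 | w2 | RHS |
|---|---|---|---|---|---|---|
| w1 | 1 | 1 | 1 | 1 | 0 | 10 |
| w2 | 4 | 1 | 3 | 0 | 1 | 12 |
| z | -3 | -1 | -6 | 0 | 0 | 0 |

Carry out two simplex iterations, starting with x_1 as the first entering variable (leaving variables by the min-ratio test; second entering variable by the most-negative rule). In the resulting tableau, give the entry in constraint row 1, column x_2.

2/3

Ratio test on column x_1 — row 1: 10/1 = 10; row 2: 12/4 = 3. Minimum is 3 at row 2 (w2 leaves); pivot element 4.
Divide row 2 by 4; eliminate column x_1 from the other rows.
Second iteration: most negative z-row entry is -15/4 in column x_3, so x_3 enters.
Ratio test on column x_3 — row 1: 7/(1/4) = 28; row 2: 3/(3/4) = 4. Minimum is 4 at row 2 (x_1 leaves); pivot element 3/4.
Divide row 2 by 3/4; eliminate column x_3 from the other rows.
After both pivots, the entry at constraint row 1, column x_2 is 2/3.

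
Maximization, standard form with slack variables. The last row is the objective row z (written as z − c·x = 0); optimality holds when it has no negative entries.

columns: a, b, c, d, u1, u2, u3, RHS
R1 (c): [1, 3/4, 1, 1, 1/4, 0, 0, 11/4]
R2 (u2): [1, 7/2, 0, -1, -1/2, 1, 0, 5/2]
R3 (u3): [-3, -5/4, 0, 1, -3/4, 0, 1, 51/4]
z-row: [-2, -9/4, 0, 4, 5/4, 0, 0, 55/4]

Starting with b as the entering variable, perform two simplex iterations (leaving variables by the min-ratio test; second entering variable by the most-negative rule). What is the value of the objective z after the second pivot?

Ratio test on column b — row 1: (11/4)/(3/4) = 11/3; row 2: (5/2)/(7/2) = 5/7; row 3: entry -5/4 ≤ 0. Minimum is 5/7 at row 2 (u2 leaves); pivot element 7/2.
Pivot on row 2; the z-row RHS becomes 55/4 − (-9/4)·(5/7) = 215/14.
Next entering variable (most negative z-row entry -19/14): a.
Ratio test on column a — row 1: (31/14)/(11/14) = 31/11; row 2: (5/7)/(2/7) = 5/2; row 3: entry -37/14 ≤ 0. Minimum is 5/2 at row 2 (b leaves); pivot element 2/7.
After the second pivot the z-row RHS is 215/14 − (-19/14)·(5/2) = 75/4.

75/4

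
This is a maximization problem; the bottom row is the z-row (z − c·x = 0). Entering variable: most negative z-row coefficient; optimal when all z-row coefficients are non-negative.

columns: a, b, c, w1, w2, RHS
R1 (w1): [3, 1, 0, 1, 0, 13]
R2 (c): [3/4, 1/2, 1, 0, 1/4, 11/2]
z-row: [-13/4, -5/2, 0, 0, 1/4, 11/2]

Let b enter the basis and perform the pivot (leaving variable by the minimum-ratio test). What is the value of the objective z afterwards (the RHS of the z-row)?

33

Ratio test on column b — row 1: 13/1 = 13; row 2: (11/2)/(1/2) = 11. Minimum is 11 at row 2 (c leaves); pivot element 1/2.
Pivot on row 2; the z-row RHS becomes 11/2 − (-5/2)·11 = 33.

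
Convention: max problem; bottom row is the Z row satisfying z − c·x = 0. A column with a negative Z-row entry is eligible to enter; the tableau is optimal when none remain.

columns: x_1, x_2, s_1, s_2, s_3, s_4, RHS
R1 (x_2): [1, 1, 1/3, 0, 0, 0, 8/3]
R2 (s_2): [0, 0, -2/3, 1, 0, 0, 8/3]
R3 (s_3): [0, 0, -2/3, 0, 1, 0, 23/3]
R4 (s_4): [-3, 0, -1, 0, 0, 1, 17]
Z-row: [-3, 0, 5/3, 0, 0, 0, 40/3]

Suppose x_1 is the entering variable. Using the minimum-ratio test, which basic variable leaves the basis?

x_2

Column x_1 entries and ratios — x_2: (8/3)/1 = 8/3; s_2: 0 ≤ 0, skip; s_3: 0 ≤ 0, skip; s_4: -3 ≤ 0, skip.
Smallest ratio is 8/3 in the row of x_2, so x_2 leaves.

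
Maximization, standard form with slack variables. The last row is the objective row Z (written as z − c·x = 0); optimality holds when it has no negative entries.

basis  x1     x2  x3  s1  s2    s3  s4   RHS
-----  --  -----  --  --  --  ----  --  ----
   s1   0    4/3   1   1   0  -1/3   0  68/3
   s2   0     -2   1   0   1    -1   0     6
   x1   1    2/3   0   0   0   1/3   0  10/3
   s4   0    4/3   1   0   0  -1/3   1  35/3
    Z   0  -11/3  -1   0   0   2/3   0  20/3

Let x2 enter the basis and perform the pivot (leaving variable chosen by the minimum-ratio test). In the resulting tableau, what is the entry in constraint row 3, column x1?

Ratio test on column x2 — row 1: (68/3)/(4/3) = 17; row 2: entry -2 ≤ 0; row 3: (10/3)/(2/3) = 5; row 4: (35/3)/(4/3) = 35/4. Minimum is 5 at row 3 (x1 leaves); pivot element 2/3.
Divide row 3 by 2/3; eliminate column x2 from the other rows.
In the new row 3, the x1 entry is the old entry divided by the pivot: 1/(2/3) = 3/2.

3/2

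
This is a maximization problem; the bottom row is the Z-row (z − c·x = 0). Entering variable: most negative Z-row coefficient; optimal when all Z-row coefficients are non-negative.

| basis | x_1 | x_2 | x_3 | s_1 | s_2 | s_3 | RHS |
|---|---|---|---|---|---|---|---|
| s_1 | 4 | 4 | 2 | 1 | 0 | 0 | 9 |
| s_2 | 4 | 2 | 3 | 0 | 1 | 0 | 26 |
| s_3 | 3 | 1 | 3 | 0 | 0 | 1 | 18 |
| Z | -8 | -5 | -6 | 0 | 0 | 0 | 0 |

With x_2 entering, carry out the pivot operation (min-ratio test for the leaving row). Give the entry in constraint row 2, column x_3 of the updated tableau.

Ratio test on column x_2 — row 1: 9/4 = 9/4; row 2: 26/2 = 13; row 3: 18/1 = 18. Minimum is 9/4 at row 1 (s_1 leaves); pivot element 4.
Divide row 1 by 4; eliminate column x_2 from the other rows.
Row 2 update in column x_3: 3 − 2·(1/2) = 2.

2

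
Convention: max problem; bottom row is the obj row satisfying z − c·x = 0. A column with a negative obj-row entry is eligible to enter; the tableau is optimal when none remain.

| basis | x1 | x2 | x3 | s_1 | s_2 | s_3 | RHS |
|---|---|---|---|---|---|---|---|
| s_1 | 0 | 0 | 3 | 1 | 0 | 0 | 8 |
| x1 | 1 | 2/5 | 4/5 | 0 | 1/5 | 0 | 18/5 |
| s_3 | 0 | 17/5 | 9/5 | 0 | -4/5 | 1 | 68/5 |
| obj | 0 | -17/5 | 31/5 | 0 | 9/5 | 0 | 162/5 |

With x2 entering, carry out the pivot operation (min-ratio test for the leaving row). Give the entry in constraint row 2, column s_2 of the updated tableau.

5/17

Ratio test on column x2 — row 1: entry 0 ≤ 0; row 2: (18/5)/(2/5) = 9; row 3: (68/5)/(17/5) = 4. Minimum is 4 at row 3 (s_3 leaves); pivot element 17/5.
Divide row 3 by 17/5; eliminate column x2 from the other rows.
Row 2 update in column s_2: 1/5 − (2/5)·(-4/17) = 5/17.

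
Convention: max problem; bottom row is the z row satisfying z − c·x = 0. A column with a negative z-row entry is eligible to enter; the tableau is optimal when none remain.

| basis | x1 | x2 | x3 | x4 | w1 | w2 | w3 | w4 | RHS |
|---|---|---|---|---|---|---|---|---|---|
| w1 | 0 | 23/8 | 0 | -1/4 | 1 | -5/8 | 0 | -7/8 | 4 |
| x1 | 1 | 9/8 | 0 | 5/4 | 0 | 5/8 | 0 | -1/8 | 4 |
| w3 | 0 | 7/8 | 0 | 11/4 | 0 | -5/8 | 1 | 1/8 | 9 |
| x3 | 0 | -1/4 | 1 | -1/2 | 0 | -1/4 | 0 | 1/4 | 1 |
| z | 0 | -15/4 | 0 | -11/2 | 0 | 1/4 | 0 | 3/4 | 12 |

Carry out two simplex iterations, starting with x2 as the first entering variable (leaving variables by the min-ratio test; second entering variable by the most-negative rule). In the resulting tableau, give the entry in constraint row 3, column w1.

Ratio test on column x2 — row 1: 4/(23/8) = 32/23; row 2: 4/(9/8) = 32/9; row 3: 9/(7/8) = 72/7; row 4: entry -1/4 ≤ 0. Minimum is 32/23 at row 1 (w1 leaves); pivot element 23/8.
Divide row 1 by 23/8; eliminate column x2 from the other rows.
Second iteration: most negative z-row entry is -134/23 in column x4, so x4 enters.
Ratio test on column x4 — row 1: entry -2/23 ≤ 0; row 2: (56/23)/(31/23) = 56/31; row 3: (179/23)/(65/23) = 179/65; row 4: entry -12/23 ≤ 0. Minimum is 56/31 at row 2 (x1 leaves); pivot element 31/23.
Divide row 2 by 31/23; eliminate column x4 from the other rows.
After both pivots, the entry at constraint row 3, column w1 is 16/31.

16/31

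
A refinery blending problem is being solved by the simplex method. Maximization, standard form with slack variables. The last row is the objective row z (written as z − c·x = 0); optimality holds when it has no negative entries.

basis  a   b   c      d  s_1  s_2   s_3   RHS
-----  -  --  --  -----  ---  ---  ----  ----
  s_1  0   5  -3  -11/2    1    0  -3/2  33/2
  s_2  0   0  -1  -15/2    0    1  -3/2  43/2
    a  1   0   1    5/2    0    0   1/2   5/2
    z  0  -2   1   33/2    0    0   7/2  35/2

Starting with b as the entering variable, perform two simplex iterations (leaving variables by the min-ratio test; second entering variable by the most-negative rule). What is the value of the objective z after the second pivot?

Ratio test on column b — row 1: (33/2)/5 = 33/10; row 2: entry 0 ≤ 0; row 3: entry 0 ≤ 0. Minimum is 33/10 at row 1 (s_1 leaves); pivot element 5.
Pivot on row 1; the z-row RHS becomes 35/2 − (-2)·(33/10) = 241/10.
Next entering variable (most negative z-row entry -1/5): c.
Ratio test on column c — row 1: entry -3/5 ≤ 0; row 2: entry -1 ≤ 0; row 3: (5/2)/1 = 5/2. Minimum is 5/2 at row 3 (a leaves); pivot element 1.
After the second pivot the z-row RHS is 241/10 − (-1/5)·(5/2) = 123/5.

123/5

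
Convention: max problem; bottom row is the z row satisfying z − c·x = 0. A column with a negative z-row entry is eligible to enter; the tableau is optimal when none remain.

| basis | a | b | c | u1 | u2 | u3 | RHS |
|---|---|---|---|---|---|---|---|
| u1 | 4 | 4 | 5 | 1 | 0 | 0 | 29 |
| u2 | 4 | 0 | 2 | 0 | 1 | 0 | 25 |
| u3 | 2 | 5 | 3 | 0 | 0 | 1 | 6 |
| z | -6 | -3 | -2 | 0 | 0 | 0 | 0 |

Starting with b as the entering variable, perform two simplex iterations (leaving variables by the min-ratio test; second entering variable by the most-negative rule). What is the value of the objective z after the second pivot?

Ratio test on column b — row 1: 29/4 = 29/4; row 2: entry 0 ≤ 0; row 3: 6/5 = 6/5. Minimum is 6/5 at row 3 (u3 leaves); pivot element 5.
Pivot on row 3; the z-row RHS becomes 0 − (-3)·(6/5) = 18/5.
Next entering variable (most negative z-row entry -24/5): a.
Ratio test on column a — row 1: (121/5)/(12/5) = 121/12; row 2: 25/4 = 25/4; row 3: (6/5)/(2/5) = 3. Minimum is 3 at row 3 (b leaves); pivot element 2/5.
After the second pivot the z-row RHS is 18/5 − (-24/5)·3 = 18.

18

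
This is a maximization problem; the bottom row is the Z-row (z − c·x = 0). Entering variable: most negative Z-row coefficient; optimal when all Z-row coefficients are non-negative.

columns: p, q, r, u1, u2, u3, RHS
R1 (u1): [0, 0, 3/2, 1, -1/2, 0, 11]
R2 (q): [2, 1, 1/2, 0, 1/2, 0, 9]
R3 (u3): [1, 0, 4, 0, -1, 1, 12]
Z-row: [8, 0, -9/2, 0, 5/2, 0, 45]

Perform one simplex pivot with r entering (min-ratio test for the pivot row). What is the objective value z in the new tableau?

117/2

Ratio test on column r — row 1: 11/(3/2) = 22/3; row 2: 9/(1/2) = 18; row 3: 12/4 = 3. Minimum is 3 at row 3 (u3 leaves); pivot element 4.
Pivot on row 3; the Z-row RHS becomes 45 − (-9/2)·3 = 117/2.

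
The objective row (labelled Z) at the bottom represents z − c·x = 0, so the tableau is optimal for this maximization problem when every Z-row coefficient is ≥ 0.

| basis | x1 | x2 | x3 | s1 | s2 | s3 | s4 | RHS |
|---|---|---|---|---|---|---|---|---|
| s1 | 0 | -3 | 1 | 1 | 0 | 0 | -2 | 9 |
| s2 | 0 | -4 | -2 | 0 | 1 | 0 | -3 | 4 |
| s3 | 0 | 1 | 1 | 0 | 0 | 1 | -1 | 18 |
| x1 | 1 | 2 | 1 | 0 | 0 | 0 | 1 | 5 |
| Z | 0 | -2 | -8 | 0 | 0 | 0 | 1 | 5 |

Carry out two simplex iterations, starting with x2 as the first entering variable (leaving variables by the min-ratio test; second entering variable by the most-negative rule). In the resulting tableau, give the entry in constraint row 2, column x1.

Ratio test on column x2 — row 1: entry -3 ≤ 0; row 2: entry -4 ≤ 0; row 3: 18/1 = 18; row 4: 5/2 = 5/2. Minimum is 5/2 at row 4 (x1 leaves); pivot element 2.
Divide row 4 by 2; eliminate column x2 from the other rows.
Second iteration: most negative Z-row entry is -7 in column x3, so x3 enters.
Ratio test on column x3 — row 1: (33/2)/(5/2) = 33/5; row 2: entry 0 ≤ 0; row 3: (31/2)/(1/2) = 31; row 4: (5/2)/(1/2) = 5. Minimum is 5 at row 4 (x2 leaves); pivot element 1/2.
Divide row 4 by 1/2; eliminate column x3 from the other rows.
After both pivots, the entry at constraint row 2, column x1 is 2.

2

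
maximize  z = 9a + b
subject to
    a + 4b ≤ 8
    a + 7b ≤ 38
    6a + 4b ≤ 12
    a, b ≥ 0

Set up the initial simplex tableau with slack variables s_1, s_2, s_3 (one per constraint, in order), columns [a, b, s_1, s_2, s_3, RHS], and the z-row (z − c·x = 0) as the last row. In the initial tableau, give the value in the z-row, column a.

-9

The z-row carries the negated objective coefficients: the a entry is -9.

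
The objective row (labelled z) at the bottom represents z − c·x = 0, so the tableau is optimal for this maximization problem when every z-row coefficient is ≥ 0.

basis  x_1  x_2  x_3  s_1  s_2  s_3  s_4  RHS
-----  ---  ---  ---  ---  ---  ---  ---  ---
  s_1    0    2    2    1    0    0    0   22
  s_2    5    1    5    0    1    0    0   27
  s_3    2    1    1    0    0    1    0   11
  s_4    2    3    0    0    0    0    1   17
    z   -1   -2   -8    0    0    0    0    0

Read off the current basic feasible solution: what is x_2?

0

x_2 is not in the basis, so in the current basic feasible solution x_2 = 0.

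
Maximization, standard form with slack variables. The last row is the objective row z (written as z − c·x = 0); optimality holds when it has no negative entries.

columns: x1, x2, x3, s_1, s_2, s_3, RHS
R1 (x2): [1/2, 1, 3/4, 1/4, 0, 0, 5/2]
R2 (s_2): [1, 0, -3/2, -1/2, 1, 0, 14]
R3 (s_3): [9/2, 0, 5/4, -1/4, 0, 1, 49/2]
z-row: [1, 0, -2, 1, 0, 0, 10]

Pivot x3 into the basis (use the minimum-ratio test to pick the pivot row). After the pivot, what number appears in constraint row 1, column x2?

4/3

Ratio test on column x3 — row 1: (5/2)/(3/4) = 10/3; row 2: entry -3/2 ≤ 0; row 3: (49/2)/(5/4) = 98/5. Minimum is 10/3 at row 1 (x2 leaves); pivot element 3/4.
Divide row 1 by 3/4; eliminate column x3 from the other rows.
In the new row 1, the x2 entry is the old entry divided by the pivot: 1/(3/4) = 4/3.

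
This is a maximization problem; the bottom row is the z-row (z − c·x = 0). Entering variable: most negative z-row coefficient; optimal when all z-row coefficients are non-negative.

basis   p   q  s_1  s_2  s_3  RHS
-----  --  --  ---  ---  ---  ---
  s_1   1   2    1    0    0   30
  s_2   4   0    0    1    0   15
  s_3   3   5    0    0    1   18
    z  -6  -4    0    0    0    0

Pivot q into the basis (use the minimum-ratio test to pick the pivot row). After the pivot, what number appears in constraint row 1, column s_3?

Ratio test on column q — row 1: 30/2 = 15; row 2: entry 0 ≤ 0; row 3: 18/5 = 18/5. Minimum is 18/5 at row 3 (s_3 leaves); pivot element 5.
Divide row 3 by 5; eliminate column q from the other rows.
Row 1 update in column s_3: 0 − 2·(1/5) = -2/5.

-2/5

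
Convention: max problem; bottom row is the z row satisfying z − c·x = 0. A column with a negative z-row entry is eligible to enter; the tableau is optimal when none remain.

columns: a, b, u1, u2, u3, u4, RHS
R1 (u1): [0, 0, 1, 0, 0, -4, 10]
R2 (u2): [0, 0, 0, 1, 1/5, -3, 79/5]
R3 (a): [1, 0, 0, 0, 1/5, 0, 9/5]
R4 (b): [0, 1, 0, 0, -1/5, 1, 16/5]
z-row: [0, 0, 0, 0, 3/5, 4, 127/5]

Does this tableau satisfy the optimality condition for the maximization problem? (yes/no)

Every z-row coefficient is ≥ 0, so the tableau is optimal.

yes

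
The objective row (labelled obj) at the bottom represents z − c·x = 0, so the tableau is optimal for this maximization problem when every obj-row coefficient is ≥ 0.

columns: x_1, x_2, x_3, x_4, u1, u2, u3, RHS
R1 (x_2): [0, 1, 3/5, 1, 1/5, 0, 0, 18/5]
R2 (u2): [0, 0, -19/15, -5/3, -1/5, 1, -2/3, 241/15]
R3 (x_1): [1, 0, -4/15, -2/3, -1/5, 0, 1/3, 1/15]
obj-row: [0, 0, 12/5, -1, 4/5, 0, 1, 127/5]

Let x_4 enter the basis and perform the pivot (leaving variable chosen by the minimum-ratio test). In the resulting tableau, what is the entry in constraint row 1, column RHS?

Ratio test on column x_4 — row 1: (18/5)/1 = 18/5; row 2: entry -5/3 ≤ 0; row 3: entry -2/3 ≤ 0. Minimum is 18/5 at row 1 (x_2 leaves); pivot element 1.
Divide row 1 by 1; eliminate column x_4 from the other rows.
In the new row 1, the RHS entry is the old entry divided by the pivot: (18/5)/1 = 18/5.

18/5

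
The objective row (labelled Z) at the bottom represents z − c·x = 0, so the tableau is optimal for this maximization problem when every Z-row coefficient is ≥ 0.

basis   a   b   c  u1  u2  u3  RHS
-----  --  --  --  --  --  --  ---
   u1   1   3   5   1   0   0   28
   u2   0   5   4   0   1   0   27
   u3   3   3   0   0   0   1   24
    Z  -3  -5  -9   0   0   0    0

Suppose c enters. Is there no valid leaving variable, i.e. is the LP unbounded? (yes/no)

Column c has positive entries in row(s) 1, 2, so the ratio test bounds it — not unbounded.

no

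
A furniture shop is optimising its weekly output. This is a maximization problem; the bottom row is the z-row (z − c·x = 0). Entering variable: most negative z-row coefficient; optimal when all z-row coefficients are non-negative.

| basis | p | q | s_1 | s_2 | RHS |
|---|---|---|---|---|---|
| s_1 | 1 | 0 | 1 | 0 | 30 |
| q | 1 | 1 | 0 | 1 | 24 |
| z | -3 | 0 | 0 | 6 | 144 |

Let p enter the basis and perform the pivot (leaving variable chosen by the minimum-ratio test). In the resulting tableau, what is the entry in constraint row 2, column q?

Ratio test on column p — row 1: 30/1 = 30; row 2: 24/1 = 24. Minimum is 24 at row 2 (q leaves); pivot element 1.
Divide row 2 by 1; eliminate column p from the other rows.
In the new row 2, the q entry is the old entry divided by the pivot: 1/1 = 1.

1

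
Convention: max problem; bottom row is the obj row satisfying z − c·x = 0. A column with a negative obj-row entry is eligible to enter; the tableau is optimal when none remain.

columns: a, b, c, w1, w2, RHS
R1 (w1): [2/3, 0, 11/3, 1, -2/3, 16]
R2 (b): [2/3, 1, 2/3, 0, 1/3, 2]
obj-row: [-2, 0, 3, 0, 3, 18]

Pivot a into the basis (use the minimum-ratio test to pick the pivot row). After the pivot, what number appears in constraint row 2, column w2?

Ratio test on column a — row 1: 16/(2/3) = 24; row 2: 2/(2/3) = 3. Minimum is 3 at row 2 (b leaves); pivot element 2/3.
Divide row 2 by 2/3; eliminate column a from the other rows.
In the new row 2, the w2 entry is the old entry divided by the pivot: (1/3)/(2/3) = 1/2.

1/2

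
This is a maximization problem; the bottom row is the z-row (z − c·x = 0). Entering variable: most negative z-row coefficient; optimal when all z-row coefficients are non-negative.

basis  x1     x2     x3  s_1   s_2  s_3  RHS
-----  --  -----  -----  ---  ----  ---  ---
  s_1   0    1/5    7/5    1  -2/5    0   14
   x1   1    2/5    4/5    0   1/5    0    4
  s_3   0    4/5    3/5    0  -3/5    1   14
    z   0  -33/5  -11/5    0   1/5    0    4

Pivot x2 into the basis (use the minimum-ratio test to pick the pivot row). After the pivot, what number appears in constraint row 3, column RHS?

Ratio test on column x2 — row 1: 14/(1/5) = 70; row 2: 4/(2/5) = 10; row 3: 14/(4/5) = 35/2. Minimum is 10 at row 2 (x1 leaves); pivot element 2/5.
Divide row 2 by 2/5; eliminate column x2 from the other rows.
Row 3 update in column RHS: 14 − (4/5)·10 = 6.

6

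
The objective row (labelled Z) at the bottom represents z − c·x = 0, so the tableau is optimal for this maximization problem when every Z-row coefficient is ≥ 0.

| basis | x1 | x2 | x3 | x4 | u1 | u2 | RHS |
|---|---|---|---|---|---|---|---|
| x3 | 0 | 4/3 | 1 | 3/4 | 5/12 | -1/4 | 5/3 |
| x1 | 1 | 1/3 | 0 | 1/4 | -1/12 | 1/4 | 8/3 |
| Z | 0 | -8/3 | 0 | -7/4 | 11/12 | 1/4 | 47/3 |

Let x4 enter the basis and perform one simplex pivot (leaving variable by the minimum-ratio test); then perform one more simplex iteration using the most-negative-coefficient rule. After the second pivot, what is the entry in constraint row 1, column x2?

5/3

Ratio test on column x4 — row 1: (5/3)/(3/4) = 20/9; row 2: (8/3)/(1/4) = 32/3. Minimum is 20/9 at row 1 (x3 leaves); pivot element 3/4.
Divide row 1 by 3/4; eliminate column x4 from the other rows.
Second iteration: most negative Z-row entry is -1/3 in column u2, so u2 enters.
Ratio test on column u2 — row 1: entry -1/3 ≤ 0; row 2: (19/9)/(1/3) = 19/3. Minimum is 19/3 at row 2 (x1 leaves); pivot element 1/3.
Divide row 2 by 1/3; eliminate column u2 from the other rows.
After both pivots, the entry at constraint row 1, column x2 is 5/3.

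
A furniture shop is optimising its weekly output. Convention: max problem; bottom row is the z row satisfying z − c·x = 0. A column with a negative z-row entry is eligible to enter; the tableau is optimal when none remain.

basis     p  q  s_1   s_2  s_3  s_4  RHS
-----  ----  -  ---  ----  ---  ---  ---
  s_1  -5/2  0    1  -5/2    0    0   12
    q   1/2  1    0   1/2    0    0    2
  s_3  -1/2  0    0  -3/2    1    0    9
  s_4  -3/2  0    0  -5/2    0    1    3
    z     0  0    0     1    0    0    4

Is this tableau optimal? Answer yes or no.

Every z-row coefficient is ≥ 0, so the tableau is optimal.

yes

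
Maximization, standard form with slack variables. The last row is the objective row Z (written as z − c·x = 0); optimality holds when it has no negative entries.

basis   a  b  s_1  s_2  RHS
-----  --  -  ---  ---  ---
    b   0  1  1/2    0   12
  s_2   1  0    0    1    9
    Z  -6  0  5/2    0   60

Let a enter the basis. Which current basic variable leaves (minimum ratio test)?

Column a entries and ratios — b: 0 ≤ 0, skip; s_2: 9/1 = 9.
Smallest ratio is 9 in the row of s_2, so s_2 leaves.

s_2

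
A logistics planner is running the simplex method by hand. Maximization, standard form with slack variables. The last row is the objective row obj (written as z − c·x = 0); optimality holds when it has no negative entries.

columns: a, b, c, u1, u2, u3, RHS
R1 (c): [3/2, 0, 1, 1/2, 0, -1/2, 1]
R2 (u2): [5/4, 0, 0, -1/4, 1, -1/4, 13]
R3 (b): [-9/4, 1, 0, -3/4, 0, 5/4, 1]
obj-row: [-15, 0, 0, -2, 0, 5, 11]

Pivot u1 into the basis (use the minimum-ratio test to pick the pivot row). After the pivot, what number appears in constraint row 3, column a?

0

Ratio test on column u1 — row 1: 1/(1/2) = 2; row 2: entry -1/4 ≤ 0; row 3: entry -3/4 ≤ 0. Minimum is 2 at row 1 (c leaves); pivot element 1/2.
Divide row 1 by 1/2; eliminate column u1 from the other rows.
Row 3 update in column a: -9/4 − (-3/4)·3 = 0.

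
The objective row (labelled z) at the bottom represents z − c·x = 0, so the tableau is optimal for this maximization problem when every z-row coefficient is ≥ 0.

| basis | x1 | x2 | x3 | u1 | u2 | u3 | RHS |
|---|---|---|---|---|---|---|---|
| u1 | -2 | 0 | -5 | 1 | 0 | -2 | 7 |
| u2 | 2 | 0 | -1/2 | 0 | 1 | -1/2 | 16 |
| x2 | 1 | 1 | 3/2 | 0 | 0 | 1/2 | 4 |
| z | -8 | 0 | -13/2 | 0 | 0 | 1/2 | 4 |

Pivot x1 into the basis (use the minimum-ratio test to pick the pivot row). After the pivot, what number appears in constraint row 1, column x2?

2

Ratio test on column x1 — row 1: entry -2 ≤ 0; row 2: 16/2 = 8; row 3: 4/1 = 4. Minimum is 4 at row 3 (x2 leaves); pivot element 1.
Divide row 3 by 1; eliminate column x1 from the other rows.
Row 1 update in column x2: 0 − (-2)·1 = 2.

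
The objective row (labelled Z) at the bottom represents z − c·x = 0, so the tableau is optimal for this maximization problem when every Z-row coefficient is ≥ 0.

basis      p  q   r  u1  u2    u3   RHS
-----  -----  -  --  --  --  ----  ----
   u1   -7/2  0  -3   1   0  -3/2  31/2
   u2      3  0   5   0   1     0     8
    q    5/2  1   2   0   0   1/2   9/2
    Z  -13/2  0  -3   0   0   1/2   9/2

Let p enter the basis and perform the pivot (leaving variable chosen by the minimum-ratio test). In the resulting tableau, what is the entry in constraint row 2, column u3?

Ratio test on column p — row 1: entry -7/2 ≤ 0; row 2: 8/3 = 8/3; row 3: (9/2)/(5/2) = 9/5. Minimum is 9/5 at row 3 (q leaves); pivot element 5/2.
Divide row 3 by 5/2; eliminate column p from the other rows.
Row 2 update in column u3: 0 − 3·(1/5) = -3/5.

-3/5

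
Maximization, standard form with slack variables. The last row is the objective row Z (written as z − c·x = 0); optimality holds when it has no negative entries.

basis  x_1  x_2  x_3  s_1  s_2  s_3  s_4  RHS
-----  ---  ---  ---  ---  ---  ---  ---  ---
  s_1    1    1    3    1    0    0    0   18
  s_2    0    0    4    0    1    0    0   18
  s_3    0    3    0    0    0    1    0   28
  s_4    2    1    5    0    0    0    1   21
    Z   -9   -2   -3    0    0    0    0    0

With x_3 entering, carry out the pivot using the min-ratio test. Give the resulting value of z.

63/5

Ratio test on column x_3 — row 1: 18/3 = 6; row 2: 18/4 = 9/2; row 3: entry 0 ≤ 0; row 4: 21/5 = 21/5. Minimum is 21/5 at row 4 (s_4 leaves); pivot element 5.
Pivot on row 4; the Z-row RHS becomes 0 − (-3)·(21/5) = 63/5.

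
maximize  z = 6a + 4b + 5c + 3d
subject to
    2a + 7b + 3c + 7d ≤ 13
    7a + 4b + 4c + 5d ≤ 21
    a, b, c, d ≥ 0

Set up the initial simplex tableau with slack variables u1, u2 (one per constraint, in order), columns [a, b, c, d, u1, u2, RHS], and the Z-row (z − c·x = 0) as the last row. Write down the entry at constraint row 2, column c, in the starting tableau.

Constraint 2 has coefficient 4 on c.

4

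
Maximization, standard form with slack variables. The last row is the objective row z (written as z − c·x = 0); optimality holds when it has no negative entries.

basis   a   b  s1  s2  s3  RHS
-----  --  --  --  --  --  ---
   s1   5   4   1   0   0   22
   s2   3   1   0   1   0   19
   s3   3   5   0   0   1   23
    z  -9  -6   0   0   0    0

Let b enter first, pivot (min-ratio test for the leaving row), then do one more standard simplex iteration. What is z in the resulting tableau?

Ratio test on column b — row 1: 22/4 = 11/2; row 2: 19/1 = 19; row 3: 23/5 = 23/5. Minimum is 23/5 at row 3 (s3 leaves); pivot element 5.
Pivot on row 3; the z-row RHS becomes 0 − (-6)·(23/5) = 138/5.
Next entering variable (most negative z-row entry -27/5): a.
Ratio test on column a — row 1: (18/5)/(13/5) = 18/13; row 2: (72/5)/(12/5) = 6; row 3: (23/5)/(3/5) = 23/3. Minimum is 18/13 at row 1 (s1 leaves); pivot element 13/5.
After the second pivot the z-row RHS is 138/5 − (-27/5)·(18/13) = 456/13.

456/13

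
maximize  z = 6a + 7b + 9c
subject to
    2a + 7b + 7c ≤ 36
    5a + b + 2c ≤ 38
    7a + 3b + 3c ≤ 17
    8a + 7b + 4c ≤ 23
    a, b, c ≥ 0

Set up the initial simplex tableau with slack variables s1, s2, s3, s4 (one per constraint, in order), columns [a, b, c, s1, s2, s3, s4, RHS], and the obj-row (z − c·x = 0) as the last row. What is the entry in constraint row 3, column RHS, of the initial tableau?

17

The RHS of constraint 3 is b_3 = 17.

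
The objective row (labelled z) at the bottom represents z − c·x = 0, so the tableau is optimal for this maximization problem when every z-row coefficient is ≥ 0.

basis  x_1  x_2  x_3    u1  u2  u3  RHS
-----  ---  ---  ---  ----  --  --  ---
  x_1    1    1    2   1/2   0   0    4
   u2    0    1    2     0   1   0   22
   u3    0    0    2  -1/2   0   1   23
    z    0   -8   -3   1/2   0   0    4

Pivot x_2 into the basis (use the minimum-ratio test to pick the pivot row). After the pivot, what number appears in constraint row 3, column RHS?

Ratio test on column x_2 — row 1: 4/1 = 4; row 2: 22/1 = 22; row 3: entry 0 ≤ 0. Minimum is 4 at row 1 (x_1 leaves); pivot element 1.
Divide row 1 by 1; eliminate column x_2 from the other rows.
Row 3 update in column RHS: 23 − 0·4 = 23.

23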